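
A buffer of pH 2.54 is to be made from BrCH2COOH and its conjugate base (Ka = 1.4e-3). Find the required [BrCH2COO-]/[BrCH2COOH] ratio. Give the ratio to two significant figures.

ratio = 0.49

pKa = -log(1.4 × 10^-3) = 2.854
pH = pKa + log(r) ⇒ log(r) = 2.54 − 2.854 = -0.314
r = [BrCH2COO-]/[BrCH2COOH] = 10^(-0.314) = 0.485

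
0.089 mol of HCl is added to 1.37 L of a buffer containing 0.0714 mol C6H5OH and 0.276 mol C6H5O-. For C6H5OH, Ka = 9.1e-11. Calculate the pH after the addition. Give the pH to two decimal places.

After neutralization: n(C6H5OH) = 0.16 mol, n(C6H5O-) = 0.187 mol.
pKa = −log(9.1 × 10^-11) = 10.041
pH = pKa + log(n_C6H5O-/n_C6H5OH) = 10.041 + log(0.187/0.16) = 10.041 + (+0.068)

pH = 10.11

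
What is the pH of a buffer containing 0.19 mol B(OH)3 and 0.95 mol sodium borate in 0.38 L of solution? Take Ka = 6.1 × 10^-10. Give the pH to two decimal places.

pH = 9.91

pKa = −log(6.1 × 10^-10) = 9.215
Using pH = pKa + log([base]/[acid]) with [base]/[acid] = 0.95/0.19:
pH = 9.215 + (+0.699) = 9.91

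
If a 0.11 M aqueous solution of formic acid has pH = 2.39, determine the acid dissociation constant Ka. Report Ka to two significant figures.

Ka = 1.6 × 10^-4

[H+] = 10^(-2.39) = 4.07 × 10^-3 M
At equilibrium [HA] = 0.11 − 4.07 × 10^-3 = 1.06 × 10^-1 M
Ka = [H+][A-]/[HA] = (4.07 × 10^-3)² / 1.06 × 10^-1 = 1.6 × 10^-4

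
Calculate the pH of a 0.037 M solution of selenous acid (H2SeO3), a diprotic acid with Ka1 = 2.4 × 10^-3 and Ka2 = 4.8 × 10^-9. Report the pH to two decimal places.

pH = 2.08

Since Ka1 ≫ Ka2, the first ionization dominates [H+].
Ka1 = x²/(0.037 − x) = 2.4 × 10^-3
Solving the quadratic: x = (−Ka1 + √(Ka1² + 4·Ka1·C₀))/2 = 8.30 × 10^-3 M
pH = −log(8.30 × 10^-3) = 2.08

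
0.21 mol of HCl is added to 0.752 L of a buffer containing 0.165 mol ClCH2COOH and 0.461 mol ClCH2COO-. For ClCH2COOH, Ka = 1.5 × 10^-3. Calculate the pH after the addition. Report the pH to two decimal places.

Added H+ converts ClCH2COO- to ClCH2COOH: ClCH2COOH → 0.375 mol, ClCH2COO- → 0.251 mol.
pKa = −log(1.5 × 10^-3) = 2.824
pH = pKa + log([A⁻]/[HA]) = 2.824 + log(0.251/0.375) = 2.824 -0.174

pH = 2.65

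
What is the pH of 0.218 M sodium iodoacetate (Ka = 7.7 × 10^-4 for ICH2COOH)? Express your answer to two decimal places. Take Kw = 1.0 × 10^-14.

pH = 8.23

ICH2COO- is the conjugate base of the weak acid ICH2COOH.
Kb = Kw/Ka = 1.0×10^-14 / 7.7 × 10^-4 = 1.30 × 10^-11
Kb = x²/(0.218 − x) = 1.30 × 10^-11
Since Kb ≪ C₀, x ≈ √(Kb·C₀) = 1.68 × 10^-6 M.
pOH = 5.77, so pH = 14.00 − pOH = 8.23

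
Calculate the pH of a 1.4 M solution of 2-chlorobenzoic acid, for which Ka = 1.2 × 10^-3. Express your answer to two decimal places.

pH = 1.39

ClC6H4COOH ⇌ ClC6H4COO- + H+
From the ICE table, Ka = [H+]²/(1.4 − [H+]) = 1.2 × 10^-3.
Assume [H+] ≪ 1.4: [H+] ≈ √(1.2 × 10^-3 × 1.4) = 4.10 × 10^-2 M
([H+]/C₀ = 2.9% < 5%, so the approximation holds.)
pH = −log[H+] = −log(4.10 × 10^-2) = 1.39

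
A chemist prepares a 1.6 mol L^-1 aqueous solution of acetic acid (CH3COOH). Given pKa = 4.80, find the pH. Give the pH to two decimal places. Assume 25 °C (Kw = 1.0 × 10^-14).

CH3COOH ⇌ CH3COO- + H+
Ka = 10^(−4.80) = 1.58 × 10^-5
Ka = [H+]²/(1.6 − [H+]) = 1.58 × 10^-5
Neglecting [H+] in the denominator: [H+] = √(1.58 × 10^-5 × 1.6) = 5.03 × 10^-3 M
([H+]/C₀ = 0.31% < 5%, so the approximation holds.)
pH = −log[H+] = −log(5.03 × 10^-3) = 2.30

pH = 2.30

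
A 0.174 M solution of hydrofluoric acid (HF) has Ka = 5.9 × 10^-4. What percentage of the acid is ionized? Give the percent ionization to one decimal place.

HF ⇌ F- + H+; let x = [H+] at equilibrium.
Solve x² + 0.00059x − 0.000103 = 0 → x = 9.84 × 10^-3 M
% ionization = x/C₀ × 100% = 9.84 × 10^-3/0.174 × 100% = 5.7%

5.7%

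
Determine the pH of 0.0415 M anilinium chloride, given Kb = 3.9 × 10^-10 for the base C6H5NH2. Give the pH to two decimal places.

C6H5NH3+ is the conjugate acid of the weak base C6H5NH2.
Ka = Kw/Kb = 1.0×10^-14 / 3.9 × 10^-10 = 2.56 × 10^-5
From the ICE table, Ka = [H+]²/(0.0415 − [H+]) = 2.56 × 10^-5.
Assume [H+] ≪ 0.0415: [H+] ≈ √(2.56 × 10^-5 × 0.0415) = 1.03 × 10^-3 M
pH = −log(1.03 × 10^-3) = 2.99

pH = 2.99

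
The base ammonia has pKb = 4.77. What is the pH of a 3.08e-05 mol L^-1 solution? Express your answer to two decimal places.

NH3 + H2O ⇌ NH4+ + OH-
Kb = 10^(−4.77) = 1.70 × 10^-5
Kb = [OH-]²/(3.08e-05 − [OH-]) = 1.70 × 10^-5
[OH-] is not negligible relative to C₀; solve [OH-]² + 1.7e-05·[OH-] − 5.24e-10 = 0.
[OH-] = (−Kb + √(Kb² + 4·Kb·C₀))/2 = 1.59 × 10^-5 M
pOH = −log(1.59 × 10^-5) = 4.80; pH = 14.00 − 4.80 = 9.20

pH = 9.20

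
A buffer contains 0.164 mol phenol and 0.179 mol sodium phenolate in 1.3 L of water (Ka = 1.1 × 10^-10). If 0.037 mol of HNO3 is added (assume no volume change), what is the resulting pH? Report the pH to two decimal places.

Added H+ converts C6H5O- to C6H5OH: C6H5OH → 0.201 mol, C6H5O- → 0.142 mol.
pKa = −log(1.1 × 10^-10) = 9.959
pH = pKa + log([A⁻]/[HA]) = 9.959 + log(0.142/0.201) = 9.959 -0.151

pH = 9.81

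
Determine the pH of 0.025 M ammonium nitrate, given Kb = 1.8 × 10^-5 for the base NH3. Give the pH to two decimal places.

NH4+ is the conjugate acid of the weak base NH3.
Ka = Kw/Kb = 1.0×10^-14 / 1.8 × 10^-5 = 5.56 × 10^-10
From the ICE table, Ka = x²/(0.025 − x) = 5.56 × 10^-10.
Since Ka ≪ C₀, x ≈ √(Ka·C₀) = 3.73 × 10^-6 M.
pH = −log[H+] = −log(3.73 × 10^-6) = 5.43

pH = 5.43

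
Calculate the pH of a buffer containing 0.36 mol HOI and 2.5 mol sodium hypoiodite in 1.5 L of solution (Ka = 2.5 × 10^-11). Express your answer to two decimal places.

pH = 11.44

pKa = −log(2.5 × 10^-11) = 10.602
Henderson–Hasselbalch: pH = pKa + log([OI-]/[HOI]) = 10.602 + log(2.5/0.36)
pH = 10.602 + (+0.842) = 11.44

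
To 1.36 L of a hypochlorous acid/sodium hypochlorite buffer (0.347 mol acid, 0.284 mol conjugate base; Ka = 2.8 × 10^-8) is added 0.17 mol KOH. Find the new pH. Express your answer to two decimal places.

OH- converts HOCl to OCl-: HOCl → 0.177 mol, OCl- → 0.454 mol.
pKa = −log(2.8 × 10^-8) = 7.553
Henderson–Hasselbalch with mole ratio 0.454/0.177: pH = 7.553 + (+0.409)

pH = 7.96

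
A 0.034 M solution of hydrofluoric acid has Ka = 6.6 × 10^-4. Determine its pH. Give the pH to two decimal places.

HF ⇌ F- + H+
From the ICE table, Ka = [H+]²/(0.034 − [H+]) = 6.6 × 10^-4.
Here C₀/Ka ≈ 51.5, so the small-[H+] approximation fails. Use the quadratic:
[H+] = (−Ka + √(Ka² + 4·Ka·C₀))/2 = 4.42 × 10^-3 M
pH = −log(4.42 × 10^-3) = 2.35

pH = 2.35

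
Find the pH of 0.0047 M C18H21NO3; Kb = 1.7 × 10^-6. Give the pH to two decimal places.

pH = 9.95

C18H21NO3 + H2O ⇌ C18H22NO3+ + OH-
From the ICE table, Kb = [OH-]²/(0.0047 − [OH-]) = 1.7 × 10^-6.
Since Kb ≪ C₀, [OH-] ≈ √(Kb·C₀) = 8.94 × 10^-5 M.
([OH-]/C₀ = 1.9% < 5%, so the approximation holds.)
pOH = 4.05, so pH = 14.00 − pOH = 9.95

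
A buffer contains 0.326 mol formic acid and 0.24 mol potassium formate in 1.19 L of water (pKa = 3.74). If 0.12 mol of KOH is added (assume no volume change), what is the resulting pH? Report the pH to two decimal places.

pH = 3.98

OH- converts HCOOH to HCOO-: HCOOH → 0.206 mol, HCOO- → 0.36 mol.
Henderson–Hasselbalch with mole ratio 0.36/0.206: pH = 3.74 + (+0.242)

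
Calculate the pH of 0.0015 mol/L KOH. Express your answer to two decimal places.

KOH is a strong base; [OH-] = 0.0015 M.
pOH = -log(0.0015) = 2.82
pH = 14.00 - 2.82 = 11.18

pH = 11.18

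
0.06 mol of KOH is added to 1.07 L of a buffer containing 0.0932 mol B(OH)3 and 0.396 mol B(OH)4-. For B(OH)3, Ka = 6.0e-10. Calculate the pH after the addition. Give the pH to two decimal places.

pH = 10.36

After neutralization: n(B(OH)3) = 0.0332 mol, n(B(OH)4-) = 0.456 mol.
pKa = −log(6.0 × 10^-10) = 9.222
pH = pKa + log([A⁻]/[HA]) = 9.222 + log(0.456/0.0332) = 9.222 +1.138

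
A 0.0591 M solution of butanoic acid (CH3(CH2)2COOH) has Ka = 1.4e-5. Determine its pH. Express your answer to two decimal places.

pH = 3.04

CH3(CH2)2COOH ⇌ CH3(CH2)2COO- + H+
From the ICE table, Ka = x²/(0.0591 − x) = 1.4 × 10^-5.
Neglecting x in the denominator: x = √(1.4 × 10^-5 × 0.0591) = 9.10 × 10^-4 M
(x/C₀ = 1.5% < 5%, so the approximation holds.)
pH = −log[H+] = −log(9.10 × 10^-4) = 3.04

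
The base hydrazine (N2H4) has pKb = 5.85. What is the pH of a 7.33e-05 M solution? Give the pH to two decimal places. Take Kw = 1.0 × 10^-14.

pH = 8.98

N2H4 + H2O ⇌ N2H5+ + OH-
Kb = 10^(−5.85) = 1.41 × 10^-6
Kb = [OH-]²/(7.33e-05 − [OH-]) = 1.41 × 10^-6
Here C₀/Kb ≈ 52, so the small-[OH-] approximation fails. Use the quadratic:
[OH-] = (−Kb + √(Kb² + 4·Kb·C₀))/2 = 9.49 × 10^-6 M
pOH = −log(9.49 × 10^-6) = 5.02; pH = 14.00 − 5.02 = 8.98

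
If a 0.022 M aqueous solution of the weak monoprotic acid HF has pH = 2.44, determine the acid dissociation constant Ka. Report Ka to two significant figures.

[H+] = 10^(-2.44) = 3.63 × 10^-3 M
At equilibrium [HA] = 0.022 − 3.63 × 10^-3 = 1.84 × 10^-2 M
Ka = [H+][A-]/[HA] = (3.63 × 10^-3)² / 1.84 × 10^-2 = 7.2 × 10^-4

Ka = 7.2 × 10^-4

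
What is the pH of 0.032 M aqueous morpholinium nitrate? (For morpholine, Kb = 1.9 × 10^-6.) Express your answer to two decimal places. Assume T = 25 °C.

C4H8ONH2+ is the conjugate acid of the weak base C4H8ONH.
Ka = Kw/Kb = 1.0×10^-14 / 1.9 × 10^-6 = 5.26 × 10^-9
Let x = [H+] at equilibrium. Ka = x²/(0.032 − x).
Since Ka ≪ C₀, x ≈ √(Ka·C₀) = 1.30 × 10^-5 M.
(x/C₀ = 0.041% < 5%, so the approximation holds.)
pH = −log[H+] = −log(1.30 × 10^-5) = 4.89

pH = 4.89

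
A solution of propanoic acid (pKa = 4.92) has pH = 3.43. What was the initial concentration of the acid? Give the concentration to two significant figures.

C₀ = 1.2 × 10^-2 M

[H+] = 10^(-3.43) = 3.72 × 10^-4 M = x
Ka = 10^(−4.92) = 1.20 × 10^-5
Ka = x²/(C₀ − x) ⇒ C₀ = x + x²/Ka
C₀ = 3.72 × 10^-4 + (3.72 × 10^-4)²/(1.20 × 10^-5) = 1.19 × 10^-2 M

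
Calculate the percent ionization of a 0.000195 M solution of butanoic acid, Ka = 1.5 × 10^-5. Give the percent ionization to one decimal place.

CH3(CH2)2COOH ⇌ CH3(CH2)2COO- + H+; let x = [H+] at equilibrium.
Ka = x²/(C₀ − x); solving the quadratic gives x = 4.71 × 10^-5 M.
% ionization = x/C₀ × 100% = 4.71 × 10^-5/0.000195 × 100% = 24.2%

24.2%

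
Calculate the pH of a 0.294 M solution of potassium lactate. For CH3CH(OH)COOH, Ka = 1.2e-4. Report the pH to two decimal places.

pH = 8.69

CH3CH(OH)COO- is the conjugate base of the weak acid CH3CH(OH)COOH.
Kb = Kw/Ka = 1.0×10^-14 / 1.2 × 10^-4 = 8.33 × 10^-11
Kb = x²/(0.294 − x) = 8.33 × 10^-11
Assume x ≪ 0.294: x ≈ √(8.33 × 10^-11 × 0.294) = 4.95 × 10^-6 M
(x/C₀ = 0.0017% < 5%, so the approximation holds.)
pOH = −log(4.95 × 10^-6) = 5.31; pH = 14.00 − 5.31 = 8.69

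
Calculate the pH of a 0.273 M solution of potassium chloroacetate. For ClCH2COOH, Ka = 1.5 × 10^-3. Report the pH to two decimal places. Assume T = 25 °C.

ClCH2COO- is the conjugate base of the weak acid ClCH2COOH.
Kb = Kw/Ka = 1.0×10^-14 / 1.5 × 10^-3 = 6.67 × 10^-12
From the ICE table, Kb = [OH-]²/(0.273 − [OH-]) = 6.67 × 10^-12.
Neglecting [OH-] in the denominator: [OH-] = √(6.67 × 10^-12 × 0.273) = 1.35 × 10^-6 M
pOH = 5.87, so pH = 14.00 − pOH = 8.13

pH = 8.13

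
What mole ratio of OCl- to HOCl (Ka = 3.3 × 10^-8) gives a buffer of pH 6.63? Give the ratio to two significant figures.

ratio = 0.14

pKa = -log(3.3 × 10^-8) = 7.481
pH = pKa + log(r) ⇒ log(r) = 6.63 − 7.481 = -0.851
r = [OCl-]/[HOCl] = 10^(-0.851) = 0.141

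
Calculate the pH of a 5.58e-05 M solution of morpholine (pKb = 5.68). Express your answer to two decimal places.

C4H8ONH + H2O ⇌ C4H8ONH2+ + OH-
Kb = 10^(−5.68) = 2.09 × 10^-6
Let x = [OH-] at equilibrium. Kb = x²/(5.58e-05 − x).
The 5% rule fails; solving x² + Kb·x − Kb·C₀ = 0 exactly:
x = [−2.09e-06 + √(2.09e-06² + 4.66e-10)]/2 = 9.80 × 10^-6 M
pOH = 5.01, so pH = 14.00 − pOH = 8.99

pH = 8.99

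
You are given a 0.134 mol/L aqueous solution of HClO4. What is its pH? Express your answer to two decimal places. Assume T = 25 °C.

pH = 0.87

HClO4 is a strong acid and dissociates completely, so [H+] = 0.134 M.
pH = -log(0.134) = 0.87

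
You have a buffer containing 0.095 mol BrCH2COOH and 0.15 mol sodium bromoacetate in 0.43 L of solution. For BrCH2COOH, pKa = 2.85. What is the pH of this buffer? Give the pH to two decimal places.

pH = 3.05

pH = pKa + log([A⁻]/[HA]) = 2.85 + log(0.15/0.095)
pH = 2.85 + (+0.198) = 3.05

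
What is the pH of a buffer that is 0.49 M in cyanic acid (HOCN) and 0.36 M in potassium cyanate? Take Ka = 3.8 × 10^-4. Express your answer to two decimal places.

pKa = −log(3.8 × 10^-4) = 3.420
pH = pKa + log([A⁻]/[HA]) = 3.420 + log(0.36/0.49)
pH = 3.420 + (-0.134) = 3.29

pH = 3.29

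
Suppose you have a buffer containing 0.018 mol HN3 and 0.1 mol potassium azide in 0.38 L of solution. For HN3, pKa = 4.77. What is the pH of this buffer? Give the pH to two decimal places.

Henderson–Hasselbalch: pH = pKa + log([N3-]/[HN3]) = 4.77 + log(0.1/0.018)
pH = 4.77 + (+0.745) = 5.51

pH = 5.51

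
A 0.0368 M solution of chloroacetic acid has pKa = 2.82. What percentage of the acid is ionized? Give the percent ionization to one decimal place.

18.3%

ClCH2COOH ⇌ ClCH2COO- + H+; let x = [H+] at equilibrium.
Ka = 10^(−2.82) = 1.51 × 10^-3
Ka = x²/(C₀ − x); solving the quadratic gives x = 6.74 × 10^-3 M.
Fraction ionized = 6.74 × 10^-3 / 0.0368 = 0.1832 → 18.3%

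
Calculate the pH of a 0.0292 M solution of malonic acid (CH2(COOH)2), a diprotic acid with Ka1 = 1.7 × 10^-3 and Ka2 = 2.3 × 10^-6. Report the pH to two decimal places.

pH = 2.20

Since Ka1 ≫ Ka2, the first ionization dominates [H+].
Ka1 = x²/(0.0292 − x) = 1.7 × 10^-3
Solving the quadratic: x = (−Ka1 + √(Ka1² + 4·Ka1·C₀))/2 = 6.25 × 10^-3 M
pH = −log(6.25 × 10^-3) = 2.20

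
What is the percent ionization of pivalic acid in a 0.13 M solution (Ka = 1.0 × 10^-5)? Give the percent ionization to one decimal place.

0.9%

(CH3)3CCOOH ⇌ (CH3)3CCOO- + H+; let x = [H+] at equilibrium.
x ≈ √(Ka·C₀) = √(1.0 × 10^-5 × 0.13) = 1.14 × 10^-3 M
% ionization = x/C₀ × 100% = 1.14 × 10^-3/0.13 × 100% = 0.9%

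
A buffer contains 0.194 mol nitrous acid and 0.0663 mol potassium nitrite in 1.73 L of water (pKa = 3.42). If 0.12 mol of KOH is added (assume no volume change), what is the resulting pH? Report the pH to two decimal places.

OH- converts HNO2 to NO2-: HNO2 → 0.074 mol, NO2- → 0.186 mol.
Henderson–Hasselbalch with mole ratio 0.186/0.074: pH = 3.42 + (+0.400)

pH = 3.82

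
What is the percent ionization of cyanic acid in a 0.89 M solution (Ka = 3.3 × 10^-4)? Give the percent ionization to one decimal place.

1.9%

HOCN ⇌ OCN- + H+; let x = [H+] at equilibrium.
x ≈ √(Ka·C₀) = √(3.3 × 10^-4 × 0.89) = 1.71 × 10^-2 M
% ionization = x/C₀ × 100% = 1.71 × 10^-2/0.89 × 100% = 1.9%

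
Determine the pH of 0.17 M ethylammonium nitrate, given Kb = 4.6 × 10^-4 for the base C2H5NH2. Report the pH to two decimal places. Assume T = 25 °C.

pH = 5.72

C2H5NH3+ is the conjugate acid of the weak base C2H5NH2.
Ka = Kw/Kb = 1.0×10^-14 / 4.6 × 10^-4 = 2.17 × 10^-11
Ka = [H+]²/(0.17 − [H+]) = 2.17 × 10^-11
Since Ka ≪ C₀, [H+] ≈ √(Ka·C₀) = 1.92 × 10^-6 M.
pH = −log(1.92 × 10^-6) = 5.72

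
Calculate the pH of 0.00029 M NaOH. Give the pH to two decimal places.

pH = 10.46

NaOH is a strong base; [OH-] = 0.00029 M.
pOH = -log(0.00029) = 3.54
pH = 14.00 - 3.54 = 10.46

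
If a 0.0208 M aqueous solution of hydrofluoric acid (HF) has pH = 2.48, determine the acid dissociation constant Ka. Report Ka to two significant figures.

[H+] = 10^(-2.48) = 3.31 × 10^-3 M
At equilibrium [HA] = 0.0208 − 3.31 × 10^-3 = 1.75 × 10^-2 M
Ka = [H+][A-]/[HA] = (3.31 × 10^-3)² / 1.75 × 10^-2 = 6.3 × 10^-4

Ka = 6.3 × 10^-4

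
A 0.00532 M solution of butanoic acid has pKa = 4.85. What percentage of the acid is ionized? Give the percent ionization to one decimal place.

5.0%

CH3(CH2)2COOH ⇌ CH3(CH2)2COO- + H+; let x = [H+] at equilibrium.
Ka = 10^(−4.85) = 1.41 × 10^-5
Ka = x²/(C₀ − x); solving the quadratic gives x = 2.67 × 10^-4 M.
% ionization = x/C₀ × 100% = 2.67 × 10^-4/0.00532 × 100% = 5.0%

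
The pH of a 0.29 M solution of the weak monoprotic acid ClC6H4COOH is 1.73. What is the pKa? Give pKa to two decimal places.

pKa = 2.89

[H+] = 10^(-1.73) = 1.86 × 10^-2 M
At equilibrium [HA] = 0.29 − 1.86 × 10^-2 = 2.71 × 10^-1 M
Ka = [H+][A-]/[HA] = (1.86 × 10^-2)² / 2.71 × 10^-1 = 1.28 × 10^-3
pKa = -log(1.28 × 10^-3) = 2.89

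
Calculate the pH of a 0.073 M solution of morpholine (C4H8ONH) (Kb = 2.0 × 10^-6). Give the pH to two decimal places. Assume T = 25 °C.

pH = 10.58

C4H8ONH + H2O ⇌ C4H8ONH2+ + OH-
Let x = [OH-] at equilibrium. Kb = x²/(0.073 − x).
Since Kb ≪ C₀, x ≈ √(Kb·C₀) = 3.82 × 10^-4 M.
pOH = −log(3.82 × 10^-4) = 3.42; pH = 14.00 − 3.42 = 10.58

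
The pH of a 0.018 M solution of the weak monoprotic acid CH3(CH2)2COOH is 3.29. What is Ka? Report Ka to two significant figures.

[H+] = 10^(-3.29) = 5.13 × 10^-4 M
At equilibrium [HA] = 0.018 − 5.13 × 10^-4 = 1.75 × 10^-2 M
Ka = [H+][A-]/[HA] = (5.13 × 10^-4)² / 1.75 × 10^-2 = 1.5 × 10^-5

Ka = 1.5 × 10^-5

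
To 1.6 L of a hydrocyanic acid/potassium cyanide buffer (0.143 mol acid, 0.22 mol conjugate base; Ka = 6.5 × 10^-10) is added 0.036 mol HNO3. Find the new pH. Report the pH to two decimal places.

pH = 9.20

Added H+ converts CN- to HCN: HCN → 0.179 mol, CN- → 0.184 mol.
pKa = −log(6.5 × 10^-10) = 9.187
Henderson–Hasselbalch with mole ratio 0.184/0.179: pH = 9.187 + (+0.012)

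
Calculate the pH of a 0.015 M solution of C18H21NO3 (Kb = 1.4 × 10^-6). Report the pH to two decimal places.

C18H21NO3 + H2O ⇌ C18H22NO3+ + OH-
Kb = [OH-]²/(0.015 − [OH-]) = 1.4 × 10^-6
Neglecting [OH-] in the denominator: [OH-] = √(1.4 × 10^-6 × 0.015) = 1.45 × 10^-4 M
([OH-]/C₀ = 0.97% < 5%, so the approximation holds.)
pOH = −log(1.45 × 10^-4) = 3.84; pH = 14.00 − 3.84 = 10.16

pH = 10.16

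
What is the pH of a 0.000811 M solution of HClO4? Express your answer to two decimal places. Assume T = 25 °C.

pH = 3.09

HClO4 is a strong acid and dissociates completely, so [H+] = 0.000811 M.
pH = -log(0.000811) = 3.09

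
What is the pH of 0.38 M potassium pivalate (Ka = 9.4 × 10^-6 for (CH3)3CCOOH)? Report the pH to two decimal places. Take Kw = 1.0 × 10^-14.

(CH3)3CCOO- is the conjugate base of the weak acid (CH3)3CCOOH.
Kb = Kw/Ka = 1.0×10^-14 / 9.4 × 10^-6 = 1.06 × 10^-9
From the ICE table, Kb = [OH-]²/(0.38 − [OH-]) = 1.06 × 10^-9.
Neglecting [OH-] in the denominator: [OH-] = √(1.06 × 10^-9 × 0.38) = 2.01 × 10^-5 M
pOH = −log(2.01 × 10^-5) = 4.70; pH = 14.00 − 4.70 = 9.30

pH = 9.30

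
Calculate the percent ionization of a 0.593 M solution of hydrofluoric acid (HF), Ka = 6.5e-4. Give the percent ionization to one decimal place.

HF ⇌ F- + H+; let x = [H+] at equilibrium.
x ≈ √(Ka·C₀) = √(6.5 × 10^-4 × 0.593) = 1.96 × 10^-2 M
Fraction ionized = 1.96 × 10^-2 / 0.593 = 0.0331 → 3.3%

3.3%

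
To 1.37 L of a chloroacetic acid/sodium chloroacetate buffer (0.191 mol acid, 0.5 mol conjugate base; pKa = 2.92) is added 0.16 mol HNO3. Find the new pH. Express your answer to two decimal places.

pH = 2.91

Added H+ converts ClCH2COO- to ClCH2COOH: ClCH2COOH → 0.351 mol, ClCH2COO- → 0.34 mol.
pH = pKa + log([A⁻]/[HA]) = 2.92 + log(0.34/0.351) = 2.92 -0.014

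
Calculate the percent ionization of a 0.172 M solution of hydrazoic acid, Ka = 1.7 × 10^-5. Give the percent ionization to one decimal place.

1.0%

HN3 ⇌ N3- + H+; let x = [H+] at equilibrium.
x ≈ √(Ka·C₀) = √(1.7 × 10^-5 × 0.172) = 1.71 × 10^-3 M
Fraction ionized = 1.71 × 10^-3 / 0.172 = 0.0099 → 1.0%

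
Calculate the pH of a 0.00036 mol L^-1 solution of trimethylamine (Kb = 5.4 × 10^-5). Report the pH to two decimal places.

pH = 10.06

(CH3)3N + H2O ⇌ (CH3)3NH+ + OH-
From the ICE table, Kb = x²/(0.00036 − x) = 5.4 × 10^-5.
The 5% rule fails; solving x² + Kb·x − Kb·C₀ = 0 exactly:
x = (−Kb + √(Kb² + 4·Kb·C₀))/2 = 1.15 × 10^-4 M
pOH = 3.94, so pH = 14.00 − pOH = 10.06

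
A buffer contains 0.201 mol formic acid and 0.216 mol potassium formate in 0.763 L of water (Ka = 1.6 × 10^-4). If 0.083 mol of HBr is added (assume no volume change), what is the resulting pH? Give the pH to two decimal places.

pH = 3.47

After neutralization: n(HCOOH) = 0.284 mol, n(HCOO-) = 0.133 mol.
pKa = −log(1.6 × 10^-4) = 3.796
Henderson–Hasselbalch with mole ratio 0.133/0.284: pH = 3.796 + (-0.329)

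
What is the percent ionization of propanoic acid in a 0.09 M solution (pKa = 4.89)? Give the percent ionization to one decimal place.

CH3CH2COOH ⇌ CH3CH2COO- + H+; let x = [H+] at equilibrium.
Ka = 10^(−4.89) = 1.29 × 10^-5
x ≈ √(Ka·C₀) = √(1.29 × 10^-5 × 0.09) = 1.08 × 10^-3 M
Fraction ionized = 1.08 × 10^-3 / 0.09 = 0.0120 → 1.2%

1.2%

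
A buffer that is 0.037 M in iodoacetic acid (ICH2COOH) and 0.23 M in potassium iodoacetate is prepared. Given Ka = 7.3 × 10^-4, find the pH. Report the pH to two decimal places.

pH = 3.93

pKa = −log(7.3 × 10^-4) = 3.137
Henderson–Hasselbalch: pH = pKa + log([ICH2COO-]/[ICH2COOH]) = 3.137 + log(0.23/0.037)
pH = 3.137 + (+0.794) = 3.93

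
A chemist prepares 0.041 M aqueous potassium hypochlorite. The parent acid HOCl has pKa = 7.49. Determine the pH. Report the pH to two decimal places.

OCl- is the conjugate base of the weak acid HOCl.
Ka = 10^(−7.49) = 3.24 × 10^-8
Kb = Kw/Ka = 1.0×10^-14 / 3.24 × 10^-8 = 3.09 × 10^-7
From the ICE table, Kb = [OH-]²/(0.041 − [OH-]) = 3.09 × 10^-7.
Neglecting [OH-] in the denominator: [OH-] = √(3.09 × 10^-7 × 0.041) = 1.13 × 10^-4 M
([OH-]/C₀ = 0.27% < 5%, so the approximation holds.)
pOH = 3.95, so pH = 14.00 − pOH = 10.05

pH = 10.05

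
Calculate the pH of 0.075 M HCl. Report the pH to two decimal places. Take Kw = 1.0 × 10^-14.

HCl is a strong acid and dissociates completely, so [H+] = 0.075 M.
pH = -log(0.075) = 1.12

pH = 1.12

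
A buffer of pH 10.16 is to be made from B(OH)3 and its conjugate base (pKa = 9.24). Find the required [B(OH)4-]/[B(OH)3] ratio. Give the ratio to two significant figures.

ratio = 8.3

pH = pKa + log(r) ⇒ log(r) = 10.16 − 9.24 = +0.92
r = [B(OH)4-]/[B(OH)3] = 10^(+0.92) = 8.32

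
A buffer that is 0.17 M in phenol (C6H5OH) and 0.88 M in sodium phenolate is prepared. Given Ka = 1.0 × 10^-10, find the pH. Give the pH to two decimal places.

pH = 10.71

pKa = −log(1.0 × 10^-10) = 10.000
Using pH = pKa + log([base]/[acid]) with [base]/[acid] = 0.88/0.17:
pH = 10.000 + (+0.714) = 10.71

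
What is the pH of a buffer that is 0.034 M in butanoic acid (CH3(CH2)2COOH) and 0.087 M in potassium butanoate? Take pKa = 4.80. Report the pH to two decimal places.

pH = 5.21

pH = pKa + log([A⁻]/[HA]) = 4.80 + log(0.087/0.034)
pH = 4.80 + (+0.408) = 5.21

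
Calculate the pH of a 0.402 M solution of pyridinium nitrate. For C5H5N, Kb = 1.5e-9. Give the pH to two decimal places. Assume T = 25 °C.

pH = 2.79

C5H5NH+ is the conjugate acid of the weak base C5H5N.
Ka = Kw/Kb = 1.0×10^-14 / 1.5 × 10^-9 = 6.67 × 10^-6
From the ICE table, Ka = [H+]²/(0.402 − [H+]) = 6.67 × 10^-6.
Neglecting [H+] in the denominator: [H+] = √(6.67 × 10^-6 × 0.402) = 1.64 × 10^-3 M
([H+]/C₀ = 0.41% < 5%, so the approximation holds.)
pH = −log(1.64 × 10^-3) = 2.79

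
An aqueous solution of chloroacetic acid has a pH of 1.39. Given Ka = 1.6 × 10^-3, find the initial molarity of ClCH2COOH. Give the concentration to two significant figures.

[H+] = 10^(-1.39) = 4.07 × 10^-2 M = x
Ka = x²/(C₀ − x) ⇒ C₀ = x + x²/Ka
C₀ = 4.07 × 10^-2 + (4.07 × 10^-2)²/(1.6 × 10^-3) = 1.08 M

C₀ = 1.1 M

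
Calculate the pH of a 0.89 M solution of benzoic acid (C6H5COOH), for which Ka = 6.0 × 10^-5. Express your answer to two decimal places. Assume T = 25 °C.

pH = 2.14

C6H5COOH ⇌ C6H5COO- + H+
From the ICE table, Ka = [H+]²/(0.89 − [H+]) = 6.0 × 10^-5.
Neglecting [H+] in the denominator: [H+] = √(6.0 × 10^-5 × 0.89) = 7.31 × 10^-3 M
pH = −log[H+] = −log(7.31 × 10^-3) = 2.14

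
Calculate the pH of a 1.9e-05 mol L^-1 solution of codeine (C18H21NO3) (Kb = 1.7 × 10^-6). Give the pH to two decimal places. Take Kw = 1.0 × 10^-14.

C18H21NO3 + H2O ⇌ C18H22NO3+ + OH-
From the ICE table, Kb = [OH-]²/(1.9e-05 − [OH-]) = 1.7 × 10^-6.
The 5% rule fails; solving [OH-]² + Kb·[OH-] − Kb·C₀ = 0 exactly:
[OH-] = [−1.7e-06 + √(1.7e-06² + 1.29e-10)]/2 = 4.90 × 10^-6 M
pOH = 5.31, so pH = 14.00 − pOH = 8.69

pH = 8.69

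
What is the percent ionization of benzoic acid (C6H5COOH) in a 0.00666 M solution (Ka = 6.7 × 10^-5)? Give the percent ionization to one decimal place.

9.5%

C6H5COOH ⇌ C6H5COO- + H+; let x = [H+] at equilibrium.
Ka = x²/(C₀ − x); solving the quadratic gives x = 6.35 × 10^-4 M.
Fraction ionized = 6.35 × 10^-4 / 0.00666 = 0.0953 → 9.5%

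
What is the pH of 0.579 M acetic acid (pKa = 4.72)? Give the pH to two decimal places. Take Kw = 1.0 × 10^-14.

pH = 2.48

CH3COOH ⇌ CH3COO- + H+
Ka = 10^(−4.72) = 1.91 × 10^-5
Ka = [H+]²/(0.579 − [H+]) = 1.91 × 10^-5
Neglecting [H+] in the denominator: [H+] = √(1.91 × 10^-5 × 0.579) = 3.33 × 10^-3 M
Check: 0.57% ionized — well under 5%, approximation valid.
pH = −log[H+] = −log(3.33 × 10^-3) = 2.48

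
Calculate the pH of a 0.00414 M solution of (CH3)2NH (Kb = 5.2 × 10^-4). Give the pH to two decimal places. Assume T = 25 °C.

(CH3)2NH + H2O ⇌ (CH3)2NH2+ + OH-
Kb = x²/(0.00414 − x) = 5.2 × 10^-4
The 5% rule fails; solving x² + Kb·x − Kb·C₀ = 0 exactly:
x = [−0.00052 + √(0.00052² + 8.61e-06)]/2 = 1.23 × 10^-3 M
pOH = 2.91, so pH = 14.00 − pOH = 11.09

pH = 11.09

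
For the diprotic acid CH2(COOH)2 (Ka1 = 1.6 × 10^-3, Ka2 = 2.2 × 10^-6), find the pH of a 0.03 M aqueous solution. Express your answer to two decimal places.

pH = 2.21

Ka1 ≫ Ka2, so treat the first dissociation as the only significant source of H+.
Ka1 = x²/(0.03 − x) = 1.6 × 10^-3
Solving the quadratic: x = (−Ka1 + √(Ka1² + 4·Ka1·C₀))/2 = 6.17 × 10^-3 M
pH = −log(6.17 × 10^-3) = 2.21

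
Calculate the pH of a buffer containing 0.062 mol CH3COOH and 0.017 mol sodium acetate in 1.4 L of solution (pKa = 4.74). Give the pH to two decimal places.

Henderson–Hasselbalch: pH = pKa + log([CH3COO-]/[CH3COOH]) = 4.74 + log(0.017/0.062)
pH = 4.74 + (-0.562) = 4.18

pH = 4.18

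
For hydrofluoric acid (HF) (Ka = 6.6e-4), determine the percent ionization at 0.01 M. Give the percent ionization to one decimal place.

HF ⇌ F- + H+; let x = [H+] at equilibrium.
Ka = x²/(C₀ − x); solving the quadratic gives x = 2.26 × 10^-3 M.
Fraction ionized = 2.26 × 10^-3 / 0.01 = 0.2260 → 22.6%

22.6%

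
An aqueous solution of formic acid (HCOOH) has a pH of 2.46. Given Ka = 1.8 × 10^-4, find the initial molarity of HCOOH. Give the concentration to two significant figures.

C₀ = 7.0 × 10^-2 M

[H+] = 10^(-2.46) = 3.47 × 10^-3 M = x
Ka = x²/(C₀ − x) ⇒ C₀ = x + x²/Ka
C₀ = 3.47 × 10^-3 + (3.47 × 10^-3)²/(1.8 × 10^-4) = 7.04 × 10^-2 M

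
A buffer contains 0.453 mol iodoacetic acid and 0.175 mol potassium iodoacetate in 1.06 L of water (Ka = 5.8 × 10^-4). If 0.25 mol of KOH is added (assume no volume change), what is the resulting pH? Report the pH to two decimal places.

pH = 3.56

OH- converts ICH2COOH to ICH2COO-: ICH2COOH → 0.203 mol, ICH2COO- → 0.425 mol.
pKa = −log(5.8 × 10^-4) = 3.237
pH = pKa + log([A⁻]/[HA]) = 3.237 + log(0.425/0.203) = 3.237 +0.321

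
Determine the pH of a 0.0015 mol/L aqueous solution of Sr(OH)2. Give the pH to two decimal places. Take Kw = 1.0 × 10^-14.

Sr(OH)2 is a strong base (each formula unit releases 2 OH-); [OH-] = 0.003 M.
pOH = -log(0.003) = 2.52
pH = 14.00 - 2.52 = 11.48

pH = 11.48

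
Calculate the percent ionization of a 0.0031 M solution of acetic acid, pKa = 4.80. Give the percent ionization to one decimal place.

CH3COOH ⇌ CH3COO- + H+; let x = [H+] at equilibrium.
Ka = 10^(−4.80) = 1.58 × 10^-5
Ka = x²/(C₀ − x); solving the quadratic gives x = 2.14 × 10^-4 M.
% ionization = x/C₀ × 100% = 2.14 × 10^-4/0.0031 × 100% = 6.9%

6.9%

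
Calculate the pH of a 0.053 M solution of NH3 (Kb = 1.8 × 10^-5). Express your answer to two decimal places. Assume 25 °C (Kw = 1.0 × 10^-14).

pH = 10.99

NH3 + H2O ⇌ NH4+ + OH-
Let x = [OH-] at equilibrium. Kb = x²/(0.053 − x).
Assume x ≪ 0.053: x ≈ √(1.8 × 10^-5 × 0.053) = 9.77 × 10^-4 M
pOH = −log(9.77 × 10^-4) = 3.01; pH = 14.00 − 3.01 = 10.99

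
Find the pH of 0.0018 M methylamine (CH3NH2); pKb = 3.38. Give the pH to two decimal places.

pH = 10.83

CH3NH2 + H2O ⇌ CH3NH3+ + OH-
Kb = 10^(−3.38) = 4.17 × 10^-4
From the ICE table, Kb = [OH-]²/(0.0018 − [OH-]) = 4.17 × 10^-4.
[OH-] is not negligible relative to C₀; solve [OH-]² + 0.000417·[OH-] − 7.51e-07 = 0.
[OH-] = (−Kb + √(Kb² + 4·Kb·C₀))/2 = 6.83 × 10^-4 M
pOH = −log(6.83 × 10^-4) = 3.17; pH = 14.00 − 3.17 = 10.83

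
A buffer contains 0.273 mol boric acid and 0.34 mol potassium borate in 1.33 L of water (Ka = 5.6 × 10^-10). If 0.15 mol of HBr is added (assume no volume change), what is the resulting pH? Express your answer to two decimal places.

Added H+ converts B(OH)4- to B(OH)3: B(OH)3 → 0.423 mol, B(OH)4- → 0.19 mol.
pKa = −log(5.6 × 10^-10) = 9.252
Henderson–Hasselbalch with mole ratio 0.19/0.423: pH = 9.252 + (-0.348)

pH = 8.90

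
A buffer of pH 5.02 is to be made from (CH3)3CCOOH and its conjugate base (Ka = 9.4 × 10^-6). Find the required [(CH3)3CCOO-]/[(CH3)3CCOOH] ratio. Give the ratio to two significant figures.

pKa = -log(9.4 × 10^-6) = 5.027
pH = pKa + log(r) ⇒ log(r) = 5.02 − 5.027 = -0.007
r = [(CH3)3CCOO-]/[(CH3)3CCOOH] = 10^(-0.007) = 0.984

ratio = 0.98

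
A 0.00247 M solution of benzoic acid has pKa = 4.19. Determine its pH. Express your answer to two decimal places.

C6H5COOH ⇌ C6H5COO- + H+
Ka = 10^(−4.19) = 6.46 × 10^-5
From the ICE table, Ka = x²/(0.00247 − x) = 6.46 × 10^-5.
Here C₀/Ka ≈ 38.2, so the small-x approximation fails. Use the quadratic:
x = [−6.46e-05 + √(6.46e-05² + 6.38e-07)]/2 = 3.68 × 10^-4 M
pH = −log[H+] = −log(3.68 × 10^-4) = 3.43

pH = 3.43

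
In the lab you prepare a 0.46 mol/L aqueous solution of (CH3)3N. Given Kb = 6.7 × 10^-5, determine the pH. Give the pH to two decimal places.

pH = 11.74

(CH3)3N + H2O ⇌ (CH3)3NH+ + OH-
From the ICE table, Kb = [OH-]²/(0.46 − [OH-]) = 6.7 × 10^-5.
Neglecting [OH-] in the denominator: [OH-] = √(6.7 × 10^-5 × 0.46) = 5.55 × 10^-3 M
Check: 1.2% ionized — well under 5%, approximation valid.
pOH = −log(5.55 × 10^-3) = 2.26; pH = 14.00 − 2.26 = 11.74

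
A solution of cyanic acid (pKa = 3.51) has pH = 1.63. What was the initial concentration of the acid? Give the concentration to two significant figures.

C₀ = 1.8 M

[H+] = 10^(-1.63) = 2.34 × 10^-2 M = x
Ka = 10^(−3.51) = 3.09 × 10^-4
Ka = x²/(C₀ − x) ⇒ C₀ = x + x²/Ka
C₀ = 2.34 × 10^-2 + (2.34 × 10^-2)²/(3.09 × 10^-4) = 1.80 M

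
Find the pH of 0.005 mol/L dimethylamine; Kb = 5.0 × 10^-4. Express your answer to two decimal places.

(CH3)2NH + H2O ⇌ (CH3)2NH2+ + OH-
From the ICE table, Kb = [OH-]²/(0.005 − [OH-]) = 5.0 × 10^-4.
[OH-] is not negligible relative to C₀; solve [OH-]² + 0.0005·[OH-] − 2.5e-06 = 0.
[OH-] = [−0.0005 + √(0.0005² + 1e-05)]/2 = 1.35 × 10^-3 M
pOH = −log(1.35 × 10^-3) = 2.87; pH = 14.00 − 2.87 = 11.13

pH = 11.13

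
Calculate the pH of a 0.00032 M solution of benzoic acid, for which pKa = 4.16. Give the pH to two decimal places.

C6H5COOH ⇌ C6H5COO- + H+
Ka = 10^(−4.16) = 6.92 × 10^-5
From the ICE table, Ka = x²/(0.00032 − x) = 6.92 × 10^-5.
The 5% rule fails; solving x² + Ka·x − Ka·C₀ = 0 exactly:
x = (−Ka + √(Ka² + 4·Ka·C₀))/2 = 1.18 × 10^-4 M
pH = −log[H+] = −log(1.18 × 10^-4) = 3.93

pH = 3.93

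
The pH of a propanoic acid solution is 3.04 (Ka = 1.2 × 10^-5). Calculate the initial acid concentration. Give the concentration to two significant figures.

[H+] = 10^(-3.04) = 9.12 × 10^-4 M = x
Ka = x²/(C₀ − x) ⇒ C₀ = x + x²/Ka
C₀ = 9.12 × 10^-4 + (9.12 × 10^-4)²/(1.2 × 10^-5) = 7.02 × 10^-2 M

C₀ = 7.0 × 10^-2 M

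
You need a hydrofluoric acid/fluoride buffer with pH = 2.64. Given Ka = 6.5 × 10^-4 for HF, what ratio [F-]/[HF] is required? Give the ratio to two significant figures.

ratio = 0.28

pKa = -log(6.5 × 10^-4) = 3.187
pH = pKa + log(r) ⇒ log(r) = 2.64 − 3.187 = -0.547
r = [F-]/[HF] = 10^(-0.547) = 0.284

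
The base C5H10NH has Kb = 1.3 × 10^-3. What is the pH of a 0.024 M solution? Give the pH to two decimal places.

pH = 11.70

C5H10NH + H2O ⇌ C5H10NH2+ + OH-
Kb = x²/(0.024 − x) = 1.3 × 10^-3
x is not negligible relative to C₀; solve x² + 0.0013·x − 3.12e-05 = 0.
x = [−0.0013 + √(0.0013² + 0.000125)]/2 = 4.97 × 10^-3 M
pOH = 2.30, so pH = 14.00 − pOH = 11.70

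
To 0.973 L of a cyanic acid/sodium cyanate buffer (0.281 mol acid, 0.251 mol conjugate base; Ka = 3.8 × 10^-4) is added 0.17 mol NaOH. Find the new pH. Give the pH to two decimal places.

After neutralization: n(HOCN) = 0.111 mol, n(OCN-) = 0.421 mol.
pKa = −log(3.8 × 10^-4) = 3.420
Henderson–Hasselbalch with mole ratio 0.421/0.111: pH = 3.420 + (+0.579)

pH = 4.00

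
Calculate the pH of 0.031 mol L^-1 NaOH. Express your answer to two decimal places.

pH = 12.49

NaOH is a strong base; [OH-] = 0.031 M.
pOH = -log(0.031) = 1.51
pH = 14.00 - 1.51 = 12.49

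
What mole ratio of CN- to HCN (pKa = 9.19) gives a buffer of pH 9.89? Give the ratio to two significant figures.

ratio = 5.0

pH = pKa + log(r) ⇒ log(r) = 9.89 − 9.19 = +0.70
r = [CN-]/[HCN] = 10^(+0.70) = 5.01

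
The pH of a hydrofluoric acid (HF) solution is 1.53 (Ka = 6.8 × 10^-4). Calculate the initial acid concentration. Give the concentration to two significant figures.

[H+] = 10^(-1.53) = 2.95 × 10^-2 M = x
Ka = x²/(C₀ − x) ⇒ C₀ = x + x²/Ka
C₀ = 2.95 × 10^-2 + (2.95 × 10^-2)²/(6.8 × 10^-4) = 1.31 M

C₀ = 1.3 M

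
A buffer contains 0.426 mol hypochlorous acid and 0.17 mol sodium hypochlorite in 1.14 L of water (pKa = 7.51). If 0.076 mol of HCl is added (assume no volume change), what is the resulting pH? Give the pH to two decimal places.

Added H+ converts OCl- to HOCl: HOCl → 0.502 mol, OCl- → 0.094 mol.
pH = pKa + log(n_OCl-/n_HOCl) = 7.51 + log(0.094/0.502) = 7.51 + (-0.728)

pH = 6.78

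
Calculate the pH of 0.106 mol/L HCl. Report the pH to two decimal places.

pH = 0.97

HCl is a strong acid and dissociates completely, so [H+] = 0.106 M.
pH = -log(0.106) = 0.97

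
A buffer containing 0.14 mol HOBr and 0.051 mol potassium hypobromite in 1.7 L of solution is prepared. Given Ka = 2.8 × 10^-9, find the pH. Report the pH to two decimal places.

pH = 8.11

pKa = −log(2.8 × 10^-9) = 8.553
pH = pKa + log([A⁻]/[HA]) = 8.553 + log(0.051/0.14)
pH = 8.553 + (-0.439) = 8.11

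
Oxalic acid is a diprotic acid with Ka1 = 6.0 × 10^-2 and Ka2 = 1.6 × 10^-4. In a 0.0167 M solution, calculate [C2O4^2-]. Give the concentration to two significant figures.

1.6 × 10^-4 M

First ionization gives [H+] ≈ [HC2O4-] = 1.36 × 10^-2 M.
Second step: Ka2 = [H+][C2O4^2-]/[HC2O4-] ≈ [C2O4^2-] (since [H+] ≈ [HC2O4-]).
So [C2O4^2-] ≈ Ka2.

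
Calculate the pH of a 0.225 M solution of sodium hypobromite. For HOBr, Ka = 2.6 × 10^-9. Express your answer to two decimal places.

pH = 10.97

OBr- is the conjugate base of the weak acid HOBr.
Kb = Kw/Ka = 1.0×10^-14 / 2.6 × 10^-9 = 3.85 × 10^-6
Kb = [OH-]²/(0.225 − [OH-]) = 3.85 × 10^-6
Neglecting [OH-] in the denominator: [OH-] = √(3.85 × 10^-6 × 0.225) = 9.31 × 10^-4 M
pOH = 3.03, so pH = 14.00 − pOH = 10.97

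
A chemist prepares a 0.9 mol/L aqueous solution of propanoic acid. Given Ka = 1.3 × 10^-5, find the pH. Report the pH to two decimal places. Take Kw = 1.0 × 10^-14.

CH3CH2COOH ⇌ CH3CH2COO- + H+
Let x = [H+] at equilibrium. Ka = x²/(0.9 − x).
Neglecting x in the denominator: x = √(1.3 × 10^-5 × 0.9) = 3.42 × 10^-3 M
(x/C₀ = 0.38% < 5%, so the approximation holds.)
pH = −log[H+] = −log(3.42 × 10^-3) = 2.47

pH = 2.47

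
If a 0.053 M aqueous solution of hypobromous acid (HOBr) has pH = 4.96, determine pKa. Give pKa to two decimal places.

pKa = 8.64

[H+] = 10^(-4.96) = 1.10 × 10^-5 M
At equilibrium [HA] = 0.053 − 1.10 × 10^-5 = 5.30 × 10^-2 M
Ka = [H+][A-]/[HA] = (1.10 × 10^-5)² / 5.30 × 10^-2 = 2.28 × 10^-9
pKa = -log(2.28 × 10^-9) = 8.64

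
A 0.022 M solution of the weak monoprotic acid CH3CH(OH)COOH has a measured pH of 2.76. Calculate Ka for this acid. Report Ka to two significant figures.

Ka = 1.5 × 10^-4

[H+] = 10^(-2.76) = 1.74 × 10^-3 M
At equilibrium [HA] = 0.022 − 1.74 × 10^-3 = 2.03 × 10^-2 M
Ka = [H+][A-]/[HA] = (1.74 × 10^-3)² / 2.03 × 10^-2 = 1.5 × 10^-4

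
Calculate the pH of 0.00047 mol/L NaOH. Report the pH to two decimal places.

NaOH is a strong base; [OH-] = 0.00047 M.
pOH = -log(0.00047) = 3.33
pH = 14.00 - 3.33 = 10.67

pH = 10.67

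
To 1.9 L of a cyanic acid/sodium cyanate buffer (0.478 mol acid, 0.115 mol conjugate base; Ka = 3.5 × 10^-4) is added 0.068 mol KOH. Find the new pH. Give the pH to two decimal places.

After neutralization: n(HOCN) = 0.41 mol, n(OCN-) = 0.183 mol.
pKa = −log(3.5 × 10^-4) = 3.456
Henderson–Hasselbalch with mole ratio 0.183/0.41: pH = 3.456 + (-0.350)

pH = 3.11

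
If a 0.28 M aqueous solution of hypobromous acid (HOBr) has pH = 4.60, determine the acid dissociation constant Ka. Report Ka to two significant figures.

Ka = 2.3 × 10^-9

[H+] = 10^(-4.60) = 2.51 × 10^-5 M
At equilibrium [HA] = 0.28 − 2.51 × 10^-5 = 2.80 × 10^-1 M
Ka = [H+][A-]/[HA] = (2.51 × 10^-5)² / 2.80 × 10^-1 = 2.3 × 10^-9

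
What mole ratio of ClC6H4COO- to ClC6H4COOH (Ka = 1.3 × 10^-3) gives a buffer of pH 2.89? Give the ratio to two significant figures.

ratio = 1.0

pKa = -log(1.3 × 10^-3) = 2.886
pH = pKa + log(r) ⇒ log(r) = 2.89 − 2.886 = +0.004
r = [ClC6H4COO-]/[ClC6H4COOH] = 10^(+0.004) = 1.01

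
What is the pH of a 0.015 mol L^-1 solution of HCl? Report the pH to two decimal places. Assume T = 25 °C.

pH = 1.82

HCl is a strong acid and dissociates completely, so [H+] = 0.015 M.
pH = -log(0.015) = 1.82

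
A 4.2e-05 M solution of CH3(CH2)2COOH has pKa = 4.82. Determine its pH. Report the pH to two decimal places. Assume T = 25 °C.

CH3(CH2)2COOH ⇌ CH3(CH2)2COO- + H+
Ka = 10^(−4.82) = 1.51 × 10^-5
Let x = [H+] at equilibrium. Ka = x²/(4.2e-05 − x).
Here C₀/Ka ≈ 2.78, so the small-x approximation fails. Use the quadratic:
x = (−Ka + √(Ka² + 4·Ka·C₀))/2 = 1.87 × 10^-5 M
pH = −log[H+] = −log(1.87 × 10^-5) = 4.73

pH = 4.73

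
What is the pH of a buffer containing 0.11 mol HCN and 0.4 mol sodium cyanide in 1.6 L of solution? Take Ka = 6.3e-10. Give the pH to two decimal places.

pH = 9.76

pKa = −log(6.3 × 10^-10) = 9.201
Using pH = pKa + log([base]/[acid]) with [base]/[acid] = 0.4/0.11:
pH = 9.201 + (+0.561) = 9.76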